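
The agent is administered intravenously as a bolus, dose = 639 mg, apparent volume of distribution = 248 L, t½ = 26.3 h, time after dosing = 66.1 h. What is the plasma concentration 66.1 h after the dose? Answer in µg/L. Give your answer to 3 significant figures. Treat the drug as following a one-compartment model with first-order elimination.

451 µg/L

C₀ = Dose / Vd = 639.0 / 248 = 2.577 mg/L
k = ln2 / t½ = 0.693147 / 26.3 = 0.02636 h⁻¹
C = C₀ · e^(−k·t) = 2.577 × e^(−0.02636 × 66.1)
  = 2.577 × 0.1751 = 0.4512 mg/L
Convert: 0.4512 mg/L × 1000 = 451.2 µg/L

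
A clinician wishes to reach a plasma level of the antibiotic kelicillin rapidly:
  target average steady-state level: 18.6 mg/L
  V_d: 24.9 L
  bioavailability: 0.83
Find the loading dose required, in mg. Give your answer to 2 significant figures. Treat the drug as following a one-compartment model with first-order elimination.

LD = Css × Vd / F = 18.6 × 24.9 / 0.83 = 558.0 mg

560 mg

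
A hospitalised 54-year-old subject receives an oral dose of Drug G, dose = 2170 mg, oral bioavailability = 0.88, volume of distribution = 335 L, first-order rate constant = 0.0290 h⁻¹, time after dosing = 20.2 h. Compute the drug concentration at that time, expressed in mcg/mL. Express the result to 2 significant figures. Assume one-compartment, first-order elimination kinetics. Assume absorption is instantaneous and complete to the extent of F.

3.2 mcg/mL

Amount reaching circulation = F × Dose = 0.88 × 2170 = 1910 mg
C₀ = F·Dose / Vd = 1910 / 335 = 5.701 mg/L
C = C₀ · e^(−k·t) = 5.701 × e^(−0.02900 × 20.2)
  = 5.701 × 0.5567 = 3.174 mg/L
(3.174 mg/L = 3.174 mcg/mL)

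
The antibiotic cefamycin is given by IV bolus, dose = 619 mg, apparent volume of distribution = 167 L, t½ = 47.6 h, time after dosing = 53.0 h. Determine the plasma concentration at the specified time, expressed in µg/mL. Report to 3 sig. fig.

1.71 µg/mL

C₀ = Dose / Vd = 619.0 / 167 = 3.707 mg/L
k = ln2 / t½ = 0.693147 / 47.6 = 0.01456 h⁻¹
C = C₀ · e^(−k·t) = 3.707 × e^(−0.01456 × 53.0)
  = 3.707 × 0.4622 = 1.713 mg/L
(1.713 mg/L = 1.713 µg/mL)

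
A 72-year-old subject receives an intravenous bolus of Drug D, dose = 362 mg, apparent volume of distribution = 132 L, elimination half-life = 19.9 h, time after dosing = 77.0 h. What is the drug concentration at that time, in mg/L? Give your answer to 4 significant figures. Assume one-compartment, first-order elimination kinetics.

C₀ = Dose / Vd = 362.0 / 132 = 2.742 mg/L
k = ln2 / t½ = 0.693147 / 19.9 = 0.03483 h⁻¹
C = C₀ · e^(−k·t) = 2.742 × e^(−0.03483 × 77.0)
  = 2.742 × 0.06843 = 0.1876 mg/L

0.1876 mg/L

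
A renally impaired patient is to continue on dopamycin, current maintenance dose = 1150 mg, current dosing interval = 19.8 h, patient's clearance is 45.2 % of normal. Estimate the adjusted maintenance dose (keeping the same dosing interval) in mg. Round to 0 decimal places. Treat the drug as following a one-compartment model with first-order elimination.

520 mg

To keep the same average steady-state level, dosing rate must scale with clearance.
CL ratio = 45.2 / 100 = 0.4520
New dose (same interval) = 1150 × 0.4520 = 519.8 mg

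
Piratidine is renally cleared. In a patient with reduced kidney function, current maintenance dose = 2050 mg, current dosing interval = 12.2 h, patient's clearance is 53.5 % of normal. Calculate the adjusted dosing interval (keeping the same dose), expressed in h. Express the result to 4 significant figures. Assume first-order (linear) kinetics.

To keep the same average steady-state level, dosing rate must scale with clearance.
CL ratio = 53.5 / 100 = 0.5350
New interval (same dose) = 12.2 / 0.5350 = 22.80 h

22.80 h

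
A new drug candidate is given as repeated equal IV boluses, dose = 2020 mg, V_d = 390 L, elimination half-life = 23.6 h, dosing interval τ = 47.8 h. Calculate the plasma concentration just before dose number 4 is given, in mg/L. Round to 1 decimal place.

1.7 mg/L

C₀ per dose = Dose / Vd = 2020 / 390 = 5.179 mg/L
k = ln2 / t½ = 0.693147 / 23.6 = 0.02937 h⁻¹
Fraction remaining after one interval: r = e^(−kτ) = e^(−0.02937 × 47.8) = 0.2456
Before dose 4, 3 doses have been given (aged 1τ, 2τ, 3τ).
C_trough = C₀ × (r + r² + … + r^3) = C₀ × r(1−r^3)/(1−r)
        = 5.179 × 0.2456 × (1 − 0.01481) / (1 − 0.2456) = 1.661 mg/L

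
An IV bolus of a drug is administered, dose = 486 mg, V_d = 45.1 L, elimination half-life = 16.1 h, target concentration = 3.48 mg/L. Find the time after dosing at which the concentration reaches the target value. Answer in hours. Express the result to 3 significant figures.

C₀ = Dose / Vd = 486.0 / 45.1 = 10.78 mg/L
k = ln2 / t½ = 0.693147 / 16.1 = 0.04305 h⁻¹
t = ln(C₀ / C) / k = ln(10.78 / 3.48) / 0.04305
  = ln(3.098) / 0.04305 = 1.131 / 0.04305 = 26.27 h

26.3 h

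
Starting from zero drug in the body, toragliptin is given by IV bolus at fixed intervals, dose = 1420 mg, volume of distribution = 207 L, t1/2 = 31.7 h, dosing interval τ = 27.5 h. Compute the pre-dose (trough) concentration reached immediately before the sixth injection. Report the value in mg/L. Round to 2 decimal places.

7.91 mg/L

C₀ per dose = Dose / Vd = 1420 / 207 = 6.860 mg/L
k = ln2 / t½ = 0.693147 / 31.7 = 0.02187 h⁻¹
Fraction remaining after one interval: r = e^(−kτ) = e^(−0.02187 × 27.5) = 0.5480
Before dose 6, 5 doses have been given (aged 1τ, 2τ, 3τ, 4τ, 5τ).
C_trough = C₀ × (r + r² + … + r^5) = C₀ × r(1−r^5)/(1−r)
        = 6.860 × 0.5480 × (1 − 0.04942) / (1 − 0.5480) = 7.906 mg/L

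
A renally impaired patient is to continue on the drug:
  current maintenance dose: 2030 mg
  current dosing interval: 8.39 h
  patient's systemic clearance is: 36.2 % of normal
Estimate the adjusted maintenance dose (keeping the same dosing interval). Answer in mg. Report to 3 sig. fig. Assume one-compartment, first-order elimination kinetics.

735 mg

To keep the same average steady-state level, dosing rate must scale with clearance.
CL ratio = 36.2 / 100 = 0.3620
New dose (same interval) = 2030 × 0.3620 = 734.9 mg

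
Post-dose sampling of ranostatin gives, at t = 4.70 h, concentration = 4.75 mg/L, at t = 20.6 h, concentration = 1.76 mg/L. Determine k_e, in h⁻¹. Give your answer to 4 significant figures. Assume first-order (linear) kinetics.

0.06244 h⁻¹

k = ln(C₁/C₂) / (t₂ − t₁) = ln(4.75/1.76) / (20.6 − 4.70)
  = 0.9928 / 15.90 = 0.06244 h⁻¹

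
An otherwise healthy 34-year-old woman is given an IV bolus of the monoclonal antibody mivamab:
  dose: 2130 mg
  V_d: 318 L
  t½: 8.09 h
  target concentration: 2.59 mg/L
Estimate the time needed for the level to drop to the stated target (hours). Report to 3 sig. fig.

11.1 h

C₀ = Dose / Vd = 2130 / 318 = 6.698 mg/L
k = ln2 / t½ = 0.693147 / 8.09 = 0.08568 h⁻¹
t = ln(C₀ / C) / k = ln(6.698 / 2.59) / 0.08568
  = ln(2.586) / 0.08568 = 0.9501 / 0.08568 = 11.09 h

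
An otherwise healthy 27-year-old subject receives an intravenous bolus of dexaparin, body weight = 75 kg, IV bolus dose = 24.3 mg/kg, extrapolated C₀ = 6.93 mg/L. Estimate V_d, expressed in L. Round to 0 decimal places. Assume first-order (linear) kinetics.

263 L

Dose = 24.3 × 75 = 1823 mg
Vd = Dose / C₀ = 1823 / 6.93 = 263.1 L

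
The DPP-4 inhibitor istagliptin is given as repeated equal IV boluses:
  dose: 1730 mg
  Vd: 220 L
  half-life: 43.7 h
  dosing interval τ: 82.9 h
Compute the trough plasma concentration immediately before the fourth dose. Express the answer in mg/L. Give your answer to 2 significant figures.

C₀ per dose = Dose / Vd = 1730 / 220 = 7.864 mg/L
k = ln2 / t½ = 0.693147 / 43.7 = 0.01586 h⁻¹
Fraction remaining after one interval: r = e^(−kτ) = e^(−0.01586 × 82.9) = 0.2685
Before dose 4, 3 doses have been given (aged 1τ, 2τ, 3τ).
C_trough = C₀ × (r + r² + … + r^3) = C₀ × r(1−r^3)/(1−r)
        = 7.864 × 0.2685 × (1 − 0.01936) / (1 − 0.2685) = 2.831 mg/L

2.8 mg/L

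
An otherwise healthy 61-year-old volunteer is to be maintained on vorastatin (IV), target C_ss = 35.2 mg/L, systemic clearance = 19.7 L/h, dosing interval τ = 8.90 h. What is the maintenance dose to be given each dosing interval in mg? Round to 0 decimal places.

6172 mg

At steady state, Dose/τ = Css × CL.
Dose = Css × CL × τ = 35.2 × 19.70 × 8.90 = 6172 mg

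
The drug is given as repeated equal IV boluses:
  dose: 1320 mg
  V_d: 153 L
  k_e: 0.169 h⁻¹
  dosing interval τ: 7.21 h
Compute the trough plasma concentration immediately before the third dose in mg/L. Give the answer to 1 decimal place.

C₀ per dose = Dose / Vd = 1320 / 153 = 8.627 mg/L
Fraction remaining after one interval: r = e^(−kτ) = e^(−0.1690 × 7.21) = 0.2957
Before dose 3, 2 doses have been given (aged 1τ, 2τ).
C_trough = C₀ × (r + r²) = 8.627 × (0.2957 + 0.08744) = 3.305 mg/L

3.3 mg/L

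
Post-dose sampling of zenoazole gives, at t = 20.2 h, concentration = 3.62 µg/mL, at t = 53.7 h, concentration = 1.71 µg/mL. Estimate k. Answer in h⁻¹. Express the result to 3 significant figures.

0.0224 h⁻¹

k = ln(C₁/C₂) / (t₂ − t₁) = ln(3.62/1.71) / (53.7 − 20.2)
  = 0.7500 / 33.50 = 0.02239 h⁻¹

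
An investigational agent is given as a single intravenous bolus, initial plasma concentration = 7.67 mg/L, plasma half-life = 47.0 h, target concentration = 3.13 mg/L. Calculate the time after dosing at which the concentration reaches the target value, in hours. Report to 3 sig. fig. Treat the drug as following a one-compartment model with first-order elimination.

k = ln2 / t½ = 0.693147 / 47.0 = 0.01475 h⁻¹
t = ln(C₀ / C) / k = ln(7.670 / 3.13) / 0.01475
  = ln(2.450) / 0.01475 = 0.8961 / 0.01475 = 60.75 h

60.8 h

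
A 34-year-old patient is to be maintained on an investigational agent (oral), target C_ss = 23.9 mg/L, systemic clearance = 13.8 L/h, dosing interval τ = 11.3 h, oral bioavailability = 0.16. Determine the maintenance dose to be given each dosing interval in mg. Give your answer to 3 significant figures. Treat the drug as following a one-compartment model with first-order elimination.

23300 mg

At steady state, F × (Dose/τ) = Css × CL.
Dose = Css × CL × τ / F = 23.9 × 13.80 × 11.3 / 0.16 = 23290 mg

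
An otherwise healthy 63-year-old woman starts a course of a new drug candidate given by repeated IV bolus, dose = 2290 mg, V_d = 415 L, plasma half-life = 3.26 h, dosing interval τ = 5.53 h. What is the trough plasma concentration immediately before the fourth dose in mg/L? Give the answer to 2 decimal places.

C₀ per dose = Dose / Vd = 2290 / 415 = 5.518 mg/L
k = ln2 / t½ = 0.693147 / 3.26 = 0.2126 h⁻¹
Fraction remaining after one interval: r = e^(−kτ) = e^(−0.2126 × 5.53) = 0.3086
Before dose 4, 3 doses have been given (aged 1τ, 2τ, 3τ).
C_trough = C₀ × (r + r² + … + r^3) = C₀ × r(1−r^3)/(1−r)
        = 5.518 × 0.3086 × (1 − 0.02939) / (1 − 0.3086) = 2.391 mg/L

2.39 mg/L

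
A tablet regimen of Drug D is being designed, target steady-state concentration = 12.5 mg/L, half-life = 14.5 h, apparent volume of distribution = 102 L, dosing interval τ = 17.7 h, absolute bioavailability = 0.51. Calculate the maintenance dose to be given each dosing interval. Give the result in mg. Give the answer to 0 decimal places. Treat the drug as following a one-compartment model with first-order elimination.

k = ln2 / t½ = 0.693147 / 14.5 = 0.04780 h⁻¹
CL = k × Vd = 0.04780 × 102 = 4.876 L/h
At steady state, F × (Dose/τ) = Css × CL.
Dose = Css × CL × τ / F = 12.5 × 4.876 × 17.7 / 0.51 = 2115 mg

2115 mg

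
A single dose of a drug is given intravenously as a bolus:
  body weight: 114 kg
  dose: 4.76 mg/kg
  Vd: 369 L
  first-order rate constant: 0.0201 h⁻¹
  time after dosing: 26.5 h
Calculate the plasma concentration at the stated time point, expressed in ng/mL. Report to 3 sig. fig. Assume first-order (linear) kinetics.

863 ng/mL

Total dose = 4.76 × 114 = 542.6 mg
C₀ = Dose / Vd = 542.6 / 369 = 1.470 mg/L
C = C₀ · e^(−k·t) = 1.470 × e^(−0.02010 × 26.5)
  = 1.470 × 0.5870 = 0.8629 mg/L
Convert: 0.8629 mg/L × 1000 = 862.9 ng/mL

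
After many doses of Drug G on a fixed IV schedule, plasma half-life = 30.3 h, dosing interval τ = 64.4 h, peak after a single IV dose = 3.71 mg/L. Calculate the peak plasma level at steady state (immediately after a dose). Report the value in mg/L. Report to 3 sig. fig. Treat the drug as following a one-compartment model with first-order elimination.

k = ln2 / t½ = 0.693147 / 30.3 = 0.02288 h⁻¹
e^(−kτ) = e^(−0.02288 × 64.4) = 0.2291
Accumulation ratio R = 1 / (1 − e^(−kτ)) = 1 / (1 − 0.2291) = 1.297
Steady-state peak = C₀ × R = 3.71 × 1.297 = 4.812 mg/L

4.81 mg/L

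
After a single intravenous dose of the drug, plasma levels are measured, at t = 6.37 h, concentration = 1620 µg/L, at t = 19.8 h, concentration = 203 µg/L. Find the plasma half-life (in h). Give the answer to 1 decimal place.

4.5 h

k = ln(C₁/C₂) / (t₂ − t₁) = ln(1620/203) / (19.8 − 6.37)
  = 2.077 / 13.43 = 0.1547 h⁻¹
t½ = ln2 / k = 0.693147 / 0.1547 = 4.481 h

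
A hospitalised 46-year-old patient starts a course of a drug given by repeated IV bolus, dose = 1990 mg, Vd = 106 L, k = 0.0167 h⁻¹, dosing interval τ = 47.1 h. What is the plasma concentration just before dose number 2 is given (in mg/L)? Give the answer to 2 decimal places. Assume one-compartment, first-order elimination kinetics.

C₀ per dose = Dose / Vd = 1990 / 106 = 18.77 mg/L
Fraction remaining after one interval: r = e^(−kτ) = e^(−0.01670 × 47.1) = 0.4554
Before dose 2, 1 dose has been given (aged 1τ).
C_trough = C₀ × r = 18.77 × 0.4554 = 8.548 mg/L

8.55 mg/L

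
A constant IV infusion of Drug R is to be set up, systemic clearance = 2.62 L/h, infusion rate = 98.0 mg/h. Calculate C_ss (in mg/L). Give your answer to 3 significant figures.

37.4 mg/L

At steady state Css = R₀ / CL = 98.0 / 2.620 = 37.40 mg/L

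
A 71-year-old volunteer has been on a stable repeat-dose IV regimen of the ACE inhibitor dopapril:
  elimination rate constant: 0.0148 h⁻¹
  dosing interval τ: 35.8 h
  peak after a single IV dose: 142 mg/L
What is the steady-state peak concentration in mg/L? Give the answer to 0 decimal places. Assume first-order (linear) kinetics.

e^(−kτ) = e^(−0.01480 × 35.8) = 0.5887
Accumulation ratio R = 1 / (1 − e^(−kτ)) = 1 / (1 − 0.5887) = 2.431
Steady-state peak = C₀ × R = 142 × 2.431 = 345.2 mg/L

345 mg/L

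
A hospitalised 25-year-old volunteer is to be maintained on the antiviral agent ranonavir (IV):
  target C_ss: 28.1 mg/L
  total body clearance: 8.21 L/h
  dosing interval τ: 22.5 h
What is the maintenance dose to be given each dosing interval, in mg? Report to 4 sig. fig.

At steady state, Dose/τ = Css × CL.
Dose = Css × CL × τ = 28.1 × 8.210 × 22.5 = 5191 mg

5191 mg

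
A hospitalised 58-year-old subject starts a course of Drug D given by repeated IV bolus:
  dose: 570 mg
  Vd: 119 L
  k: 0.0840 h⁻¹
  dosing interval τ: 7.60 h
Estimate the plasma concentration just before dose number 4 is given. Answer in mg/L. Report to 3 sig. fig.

4.57 mg/L

C₀ per dose = Dose / Vd = 570 / 119 = 4.790 mg/L
Fraction remaining after one interval: r = e^(−kτ) = e^(−0.08400 × 7.60) = 0.5281
Before dose 4, 3 doses have been given (aged 1τ, 2τ, 3τ).
C_trough = C₀ × (r + r² + … + r^3) = C₀ × r(1−r^3)/(1−r)
        = 4.790 × 0.5281 × (1 − 0.1473) / (1 − 0.5281) = 4.571 mg/L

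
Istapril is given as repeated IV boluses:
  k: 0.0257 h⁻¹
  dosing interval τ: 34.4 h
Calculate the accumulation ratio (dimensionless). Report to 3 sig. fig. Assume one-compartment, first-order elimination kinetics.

1.70

e^(−kτ) = e^(−0.02570 × 34.4) = 0.4131
Accumulation ratio R = 1 / (1 − e^(−kτ)) = 1 / (1 − 0.4131) = 1.704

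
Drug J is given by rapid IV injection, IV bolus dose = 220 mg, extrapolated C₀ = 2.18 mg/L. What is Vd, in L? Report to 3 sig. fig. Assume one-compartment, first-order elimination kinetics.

Vd = Dose / C₀ = 220.0 / 2.18 = 100.9 L

101 L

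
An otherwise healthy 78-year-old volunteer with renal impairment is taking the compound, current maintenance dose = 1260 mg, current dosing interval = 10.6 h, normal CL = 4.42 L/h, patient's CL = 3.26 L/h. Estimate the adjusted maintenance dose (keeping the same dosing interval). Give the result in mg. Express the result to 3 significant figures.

To keep the same average steady-state level, dosing rate must scale with clearance.
CL ratio = 3.26 / 4.42 = 0.7376
New dose (same interval) = 1260 × 0.7376 = 929.4 mg

929 mg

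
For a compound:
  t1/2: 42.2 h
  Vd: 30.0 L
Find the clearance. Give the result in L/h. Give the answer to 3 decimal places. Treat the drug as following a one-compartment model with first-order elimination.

0.493 L/h

k = ln2 / t½ = 0.693147 / 42.2 = 0.01643 h⁻¹
CL = k × Vd = 0.01643 × 30.0 = 0.4929 L/h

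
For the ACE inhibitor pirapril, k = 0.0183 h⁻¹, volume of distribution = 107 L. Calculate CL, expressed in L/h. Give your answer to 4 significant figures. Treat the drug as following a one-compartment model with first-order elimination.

CL = k × Vd = 0.0183 × 107 = 1.958 L/h

1.958 L/h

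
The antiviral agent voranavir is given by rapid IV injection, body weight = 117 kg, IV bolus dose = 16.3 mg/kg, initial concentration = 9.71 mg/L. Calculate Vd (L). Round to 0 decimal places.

Dose = 16.3 × 117 = 1907 mg
Vd = Dose / C₀ = 1907 / 9.71 = 196.4 L

196 L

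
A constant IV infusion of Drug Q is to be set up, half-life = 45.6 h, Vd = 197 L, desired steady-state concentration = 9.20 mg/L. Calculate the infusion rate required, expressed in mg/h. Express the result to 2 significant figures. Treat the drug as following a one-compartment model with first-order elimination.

k = ln2 / t½ = 0.693147 / 45.6 = 0.01520 h⁻¹
CL = k × Vd = 0.01520 × 197 = 2.994 L/h
At steady state, infusion rate R₀ = Css × CL = 9.20 × 2.994 = 27.54 mg/h

28 mg/h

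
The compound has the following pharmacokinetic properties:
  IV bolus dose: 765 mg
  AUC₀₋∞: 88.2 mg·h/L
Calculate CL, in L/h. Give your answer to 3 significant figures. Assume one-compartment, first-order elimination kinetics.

8.67 L/h

CL = Dose / AUC = 765 / 88.2 = 8.673 L/h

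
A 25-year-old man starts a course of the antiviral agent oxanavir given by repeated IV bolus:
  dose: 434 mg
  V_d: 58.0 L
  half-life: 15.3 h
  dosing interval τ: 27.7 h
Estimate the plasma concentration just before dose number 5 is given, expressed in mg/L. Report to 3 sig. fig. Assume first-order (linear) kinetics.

2.96 mg/L

C₀ per dose = Dose / Vd = 434 / 58.0 = 7.483 mg/L
k = ln2 / t½ = 0.693147 / 15.3 = 0.04530 h⁻¹
Fraction remaining after one interval: r = e^(−kτ) = e^(−0.04530 × 27.7) = 0.2851
Before dose 5, 4 doses have been given (aged 1τ, 2τ, 3τ, 4τ).
C_trough = C₀ × (r + r² + … + r^4) = C₀ × r(1−r^4)/(1−r)
        = 7.483 × 0.2851 × (1 − 0.006607) / (1 − 0.2851) = 2.964 mg/L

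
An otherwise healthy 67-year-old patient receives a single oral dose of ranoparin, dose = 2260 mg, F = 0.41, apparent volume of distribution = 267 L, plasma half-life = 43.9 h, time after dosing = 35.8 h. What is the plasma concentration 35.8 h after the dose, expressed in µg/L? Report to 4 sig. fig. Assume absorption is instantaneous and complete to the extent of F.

1972 µg/L

Amount reaching circulation = F × Dose = 0.41 × 2260 = 926.6 mg
C₀ = F·Dose / Vd = 926.6 / 267 = 3.470 mg/L
k = ln2 / t½ = 0.693147 / 43.9 = 0.01579 h⁻¹
C = C₀ · e^(−k·t) = 3.470 × e^(−0.01579 × 35.8)
  = 3.470 × 0.5682 = 1.972 mg/L
Convert: 1.972 mg/L × 1000 = 1972 µg/L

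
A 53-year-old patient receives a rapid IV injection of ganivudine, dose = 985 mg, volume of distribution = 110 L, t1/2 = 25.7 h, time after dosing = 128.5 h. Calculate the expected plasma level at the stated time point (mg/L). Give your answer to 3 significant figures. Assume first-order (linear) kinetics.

C₀ = Dose / Vd = 985.0 / 110 = 8.955 mg/L
k = ln2 / t½ = 0.693147 / 25.7 = 0.02697 h⁻¹
t / t½ = 128.5 / 25.7 = 5 half-lives
C = C₀ × (1/2)^5 = 8.955 × 0.03125 = 0.2798 mg/L

0.280 mg/L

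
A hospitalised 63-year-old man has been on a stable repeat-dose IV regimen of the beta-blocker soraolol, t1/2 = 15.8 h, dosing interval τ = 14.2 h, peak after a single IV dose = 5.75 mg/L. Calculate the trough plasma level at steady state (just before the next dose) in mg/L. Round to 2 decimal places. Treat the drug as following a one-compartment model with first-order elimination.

k = ln2 / t½ = 0.693147 / 15.8 = 0.04387 h⁻¹
e^(−kτ) = e^(−0.04387 × 14.2) = 0.5364
Accumulation ratio R = 1 / (1 − e^(−kτ)) = 1 / (1 − 0.5364) = 2.157
Steady-state trough = C₀ × R × e^(−kτ) = 5.75 × 2.157 × 0.5364 = 6.653 mg/L

6.65 mg/L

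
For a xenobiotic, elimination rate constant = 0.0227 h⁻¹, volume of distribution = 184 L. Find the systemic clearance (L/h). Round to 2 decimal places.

4.18 L/h

CL = k × Vd = 0.0227 × 184 = 4.177 L/h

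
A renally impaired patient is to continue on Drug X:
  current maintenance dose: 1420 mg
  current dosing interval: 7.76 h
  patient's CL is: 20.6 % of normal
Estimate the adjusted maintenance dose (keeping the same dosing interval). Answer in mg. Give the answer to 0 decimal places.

293 mg

To keep the same average steady-state level, dosing rate must scale with clearance.
CL ratio = 20.6 / 100 = 0.2060
New dose (same interval) = 1420 × 0.2060 = 292.5 mg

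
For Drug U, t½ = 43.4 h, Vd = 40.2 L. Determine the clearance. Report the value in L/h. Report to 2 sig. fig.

0.64 L/h

k = ln2 / t½ = 0.693147 / 43.4 = 0.01597 h⁻¹
CL = k × Vd = 0.01597 × 40.2 = 0.6420 L/h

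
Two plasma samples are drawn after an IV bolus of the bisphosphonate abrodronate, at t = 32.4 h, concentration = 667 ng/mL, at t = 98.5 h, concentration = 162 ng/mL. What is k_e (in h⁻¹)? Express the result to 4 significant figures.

0.02141 h⁻¹

k = ln(C₁/C₂) / (t₂ − t₁) = ln(667/162) / (98.5 − 32.4)
  = 1.415 / 66.10 = 0.02141 h⁻¹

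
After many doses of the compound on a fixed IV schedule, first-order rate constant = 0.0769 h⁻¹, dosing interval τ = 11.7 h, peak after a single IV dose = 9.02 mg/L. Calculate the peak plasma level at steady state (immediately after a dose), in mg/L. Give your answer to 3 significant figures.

15.2 mg/L

e^(−kτ) = e^(−0.07690 × 11.7) = 0.4067
Accumulation ratio R = 1 / (1 − e^(−kτ)) = 1 / (1 − 0.4067) = 1.685
Steady-state peak = C₀ × R = 9.02 × 1.685 = 15.20 mg/L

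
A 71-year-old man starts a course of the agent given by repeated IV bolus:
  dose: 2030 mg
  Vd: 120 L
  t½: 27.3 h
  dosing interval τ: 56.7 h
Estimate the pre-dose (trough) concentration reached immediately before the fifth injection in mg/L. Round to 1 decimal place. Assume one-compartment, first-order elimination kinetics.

5.2 mg/L

C₀ per dose = Dose / Vd = 2030 / 120 = 16.92 mg/L
k = ln2 / t½ = 0.693147 / 27.3 = 0.02539 h⁻¹
Fraction remaining after one interval: r = e^(−kτ) = e^(−0.02539 × 56.7) = 0.2370
Before dose 5, 4 doses have been given (aged 1τ, 2τ, 3τ, 4τ).
C_trough = C₀ × (r + r² + … + r^4) = C₀ × r(1−r^4)/(1−r)
        = 16.92 × 0.2370 × (1 − 0.003155) / (1 − 0.2370) = 5.239 mg/L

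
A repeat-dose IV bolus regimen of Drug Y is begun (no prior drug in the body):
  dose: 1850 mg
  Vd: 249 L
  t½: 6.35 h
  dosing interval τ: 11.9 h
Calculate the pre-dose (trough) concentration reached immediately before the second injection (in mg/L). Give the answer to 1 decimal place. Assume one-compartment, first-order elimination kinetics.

C₀ per dose = Dose / Vd = 1850 / 249 = 7.430 mg/L
k = ln2 / t½ = 0.693147 / 6.35 = 0.1092 h⁻¹
Fraction remaining after one interval: r = e^(−kτ) = e^(−0.1092 × 11.9) = 0.2727
Before dose 2, 1 dose has been given (aged 1τ).
C_trough = C₀ × r = 7.430 × 0.2727 = 2.026 mg/L

2.0 mg/L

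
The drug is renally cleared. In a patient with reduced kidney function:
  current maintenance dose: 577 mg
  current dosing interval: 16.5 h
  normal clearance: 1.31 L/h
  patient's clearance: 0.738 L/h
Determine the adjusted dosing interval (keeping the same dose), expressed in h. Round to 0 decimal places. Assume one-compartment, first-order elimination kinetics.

29 h

To keep the same average steady-state level, dosing rate must scale with clearance.
CL ratio = 0.738 / 1.31 = 0.5634
New interval (same dose) = 16.5 / 0.5634 = 29.29 h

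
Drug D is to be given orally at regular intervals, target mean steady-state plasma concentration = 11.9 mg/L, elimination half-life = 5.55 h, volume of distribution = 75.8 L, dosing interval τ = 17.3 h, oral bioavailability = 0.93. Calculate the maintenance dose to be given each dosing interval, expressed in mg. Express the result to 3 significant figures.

k = ln2 / t½ = 0.693147 / 5.55 = 0.1249 h⁻¹
CL = k × Vd = 0.1249 × 75.8 = 9.467 L/h
At steady state, F × (Dose/τ) = Css × CL.
Dose = Css × CL × τ / F = 11.9 × 9.467 × 17.3 / 0.93 = 2096 mg

2100 mg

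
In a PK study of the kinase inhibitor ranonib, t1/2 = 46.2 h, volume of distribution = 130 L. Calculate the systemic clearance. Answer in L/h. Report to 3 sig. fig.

1.95 L/h

k = ln2 / t½ = 0.693147 / 46.2 = 0.01500 h⁻¹
CL = k × Vd = 0.01500 × 130 = 1.950 L/h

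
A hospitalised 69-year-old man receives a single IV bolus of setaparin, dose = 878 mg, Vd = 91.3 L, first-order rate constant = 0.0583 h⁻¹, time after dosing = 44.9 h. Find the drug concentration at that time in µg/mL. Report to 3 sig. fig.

0.702 µg/mL

C₀ = Dose / Vd = 878.0 / 91.3 = 9.617 mg/L
C = C₀ · e^(−k·t) = 9.617 × e^(−0.05830 × 44.9)
  = 9.617 × 0.07297 = 0.7018 mg/L
(0.7018 mg/L = 0.7018 µg/mL)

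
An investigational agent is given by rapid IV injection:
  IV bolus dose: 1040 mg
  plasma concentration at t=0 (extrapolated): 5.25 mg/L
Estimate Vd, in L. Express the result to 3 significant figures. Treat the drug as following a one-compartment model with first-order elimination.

Vd = Dose / C₀ = 1040 / 5.25 = 198.1 L

198 L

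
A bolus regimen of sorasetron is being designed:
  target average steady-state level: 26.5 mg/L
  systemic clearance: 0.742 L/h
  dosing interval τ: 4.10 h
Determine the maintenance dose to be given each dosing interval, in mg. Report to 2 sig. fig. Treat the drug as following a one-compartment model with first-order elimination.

81 mg

At steady state, Dose/τ = Css × CL.
Dose = Css × CL × τ = 26.5 × 0.7420 × 4.10 = 80.62 mg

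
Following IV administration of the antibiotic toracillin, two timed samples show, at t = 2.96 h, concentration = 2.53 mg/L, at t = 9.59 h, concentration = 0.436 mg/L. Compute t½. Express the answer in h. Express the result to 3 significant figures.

2.61 h

k = ln(C₁/C₂) / (t₂ − t₁) = ln(2.53/0.436) / (9.59 − 2.96)
  = 1.758 / 6.630 = 0.2652 h⁻¹
t½ = ln2 / k = 0.693147 / 0.2652 = 2.614 h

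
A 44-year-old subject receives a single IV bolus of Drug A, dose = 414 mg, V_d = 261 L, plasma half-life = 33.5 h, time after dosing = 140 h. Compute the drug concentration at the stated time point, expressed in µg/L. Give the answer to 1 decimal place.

87.6 µg/L

C₀ = Dose / Vd = 414.0 / 261 = 1.586 mg/L
k = ln2 / t½ = 0.693147 / 33.5 = 0.02069 h⁻¹
C = C₀ · e^(−k·t) = 1.586 × e^(−0.02069 × 140)
  = 1.586 × 0.05521 = 0.08756 mg/L
Convert: 0.08756 mg/L × 1000 = 87.56 µg/L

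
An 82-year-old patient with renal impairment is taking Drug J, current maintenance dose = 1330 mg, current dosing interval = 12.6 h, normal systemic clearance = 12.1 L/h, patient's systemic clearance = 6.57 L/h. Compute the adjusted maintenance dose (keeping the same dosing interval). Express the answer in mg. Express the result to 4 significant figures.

722.2 mg

To keep the same average steady-state level, dosing rate must scale with clearance.
CL ratio = 6.57 / 12.1 = 0.5430
New dose (same interval) = 1330 × 0.5430 = 722.2 mg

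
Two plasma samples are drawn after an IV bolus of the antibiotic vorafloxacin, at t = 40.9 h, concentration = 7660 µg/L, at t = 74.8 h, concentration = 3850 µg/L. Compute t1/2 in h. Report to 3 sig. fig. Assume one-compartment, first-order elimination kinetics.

34.2 h

k = ln(C₁/C₂) / (t₂ − t₁) = ln(7660/3850) / (74.8 − 40.9)
  = 0.6879 / 33.90 = 0.02029 h⁻¹
t½ = ln2 / k = 0.693147 / 0.02029 = 34.16 h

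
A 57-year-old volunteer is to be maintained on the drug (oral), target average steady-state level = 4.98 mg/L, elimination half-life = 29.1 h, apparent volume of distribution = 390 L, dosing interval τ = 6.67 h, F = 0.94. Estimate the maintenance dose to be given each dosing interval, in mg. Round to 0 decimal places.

328 mg

k = ln2 / t½ = 0.693147 / 29.1 = 0.02382 h⁻¹
CL = k × Vd = 0.02382 × 390 = 9.290 L/h
At steady state, F × (Dose/τ) = Css × CL.
Dose = Css × CL × τ / F = 4.98 × 9.290 × 6.67 / 0.94 = 328.3 mg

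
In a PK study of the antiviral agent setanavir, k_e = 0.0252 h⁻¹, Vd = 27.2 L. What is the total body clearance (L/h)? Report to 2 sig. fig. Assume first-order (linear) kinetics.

0.69 L/h

CL = k × Vd = 0.0252 × 27.2 = 0.6854 L/h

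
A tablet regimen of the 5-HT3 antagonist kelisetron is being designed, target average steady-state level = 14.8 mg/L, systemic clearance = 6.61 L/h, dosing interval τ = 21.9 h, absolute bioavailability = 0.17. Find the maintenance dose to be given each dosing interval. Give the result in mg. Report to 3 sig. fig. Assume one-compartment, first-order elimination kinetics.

12600 mg

At steady state, F × (Dose/τ) = Css × CL.
Dose = Css × CL × τ / F = 14.8 × 6.610 × 21.9 / 0.17 = 12600 mg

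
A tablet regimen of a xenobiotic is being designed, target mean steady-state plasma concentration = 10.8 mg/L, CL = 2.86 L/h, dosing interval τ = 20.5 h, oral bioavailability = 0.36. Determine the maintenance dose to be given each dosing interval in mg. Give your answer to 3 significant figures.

1760 mg

At steady state, F × (Dose/τ) = Css × CL.
Dose = Css × CL × τ / F = 10.8 × 2.860 × 20.5 / 0.36 = 1759 mg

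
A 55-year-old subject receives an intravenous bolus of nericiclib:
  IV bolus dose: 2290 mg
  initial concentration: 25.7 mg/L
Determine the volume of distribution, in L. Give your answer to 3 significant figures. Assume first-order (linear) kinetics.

89.1 L

Vd = Dose / C₀ = 2290 / 25.7 = 89.11 L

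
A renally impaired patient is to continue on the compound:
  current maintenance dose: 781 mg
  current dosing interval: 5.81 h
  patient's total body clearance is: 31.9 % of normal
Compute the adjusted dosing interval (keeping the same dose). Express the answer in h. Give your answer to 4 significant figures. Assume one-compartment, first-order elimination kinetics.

To keep the same average steady-state level, dosing rate must scale with clearance.
CL ratio = 31.9 / 100 = 0.3190
New interval (same dose) = 5.81 / 0.3190 = 18.21 h

18.21 h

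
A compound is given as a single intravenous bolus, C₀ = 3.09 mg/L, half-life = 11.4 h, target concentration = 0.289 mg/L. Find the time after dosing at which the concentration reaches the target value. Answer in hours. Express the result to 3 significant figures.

k = ln2 / t½ = 0.693147 / 11.4 = 0.06080 h⁻¹
t = ln(C₀ / C) / k = ln(3.090 / 0.289) / 0.06080
  = ln(10.69) / 0.06080 = 2.369 / 0.06080 = 38.96 h

39.0 h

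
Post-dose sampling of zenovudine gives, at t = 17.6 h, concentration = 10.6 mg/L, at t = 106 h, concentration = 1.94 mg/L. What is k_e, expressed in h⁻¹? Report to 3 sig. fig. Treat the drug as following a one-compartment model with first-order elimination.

0.0192 h⁻¹

k = ln(C₁/C₂) / (t₂ − t₁) = ln(10.6/1.94) / (106 − 17.6)
  = 1.698 / 88.40 = 0.01921 h⁻¹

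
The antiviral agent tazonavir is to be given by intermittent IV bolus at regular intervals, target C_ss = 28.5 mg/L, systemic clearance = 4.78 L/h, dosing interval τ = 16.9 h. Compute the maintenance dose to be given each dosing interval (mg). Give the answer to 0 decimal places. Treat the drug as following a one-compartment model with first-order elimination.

2302 mg

At steady state, Dose/τ = Css × CL.
Dose = Css × CL × τ = 28.5 × 4.780 × 16.9 = 2302 mg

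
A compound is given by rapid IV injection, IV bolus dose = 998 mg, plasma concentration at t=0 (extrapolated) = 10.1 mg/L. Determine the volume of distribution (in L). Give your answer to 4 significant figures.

Vd = Dose / C₀ = 998.0 / 10.1 = 98.81 L

98.81 L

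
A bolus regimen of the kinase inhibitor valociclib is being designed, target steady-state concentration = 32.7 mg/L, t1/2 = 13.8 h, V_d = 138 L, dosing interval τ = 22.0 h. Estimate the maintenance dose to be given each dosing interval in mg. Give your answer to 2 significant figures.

5000 mg

k = ln2 / t½ = 0.693147 / 13.8 = 0.05023 h⁻¹
CL = k × Vd = 0.05023 × 138 = 6.932 L/h
At steady state, Dose/τ = Css × CL.
Dose = Css × CL × τ = 32.7 × 6.932 × 22.0 = 4987 mg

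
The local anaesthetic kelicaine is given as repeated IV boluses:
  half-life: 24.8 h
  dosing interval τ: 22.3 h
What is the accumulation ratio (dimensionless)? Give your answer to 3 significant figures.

2.16

k = ln2 / t½ = 0.693147 / 24.8 = 0.02795 h⁻¹
e^(−kτ) = e^(−0.02795 × 22.3) = 0.5362
Accumulation ratio R = 1 / (1 − e^(−kτ)) = 1 / (1 − 0.5362) = 2.156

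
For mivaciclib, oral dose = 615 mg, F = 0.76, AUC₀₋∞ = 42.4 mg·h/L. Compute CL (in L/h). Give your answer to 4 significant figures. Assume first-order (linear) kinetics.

11.02 L/h

CL = F·Dose / AUC = 0.76 × 615 / 42.4 = 11.02 L/h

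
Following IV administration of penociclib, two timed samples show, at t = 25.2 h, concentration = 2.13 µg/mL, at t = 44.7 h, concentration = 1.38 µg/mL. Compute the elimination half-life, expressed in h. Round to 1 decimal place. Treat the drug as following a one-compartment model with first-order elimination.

k = ln(C₁/C₂) / (t₂ − t₁) = ln(2.13/1.38) / (44.7 − 25.2)
  = 0.4340 / 19.50 = 0.02226 h⁻¹
t½ = ln2 / k = 0.693147 / 0.02226 = 31.14 h

31.1 h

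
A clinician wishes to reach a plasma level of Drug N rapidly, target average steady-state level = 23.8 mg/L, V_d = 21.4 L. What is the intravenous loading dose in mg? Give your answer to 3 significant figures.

509 mg

LD = Css × Vd = 23.8 × 21.4 = 509.3 mg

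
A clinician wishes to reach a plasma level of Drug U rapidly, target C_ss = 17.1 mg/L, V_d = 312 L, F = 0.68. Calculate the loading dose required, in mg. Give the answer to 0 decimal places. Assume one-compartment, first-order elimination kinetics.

LD = Css × Vd / F = 17.1 × 312 / 0.68 = 7846 mg

7846 mg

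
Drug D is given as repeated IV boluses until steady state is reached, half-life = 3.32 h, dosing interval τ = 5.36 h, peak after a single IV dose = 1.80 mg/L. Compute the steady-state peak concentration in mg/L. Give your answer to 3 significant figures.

k = ln2 / t½ = 0.693147 / 3.32 = 0.2088 h⁻¹
e^(−kτ) = e^(−0.2088 × 5.36) = 0.3266
Accumulation ratio R = 1 / (1 − e^(−kτ)) = 1 / (1 − 0.3266) = 1.485
Steady-state peak = C₀ × R = 1.80 × 1.485 = 2.673 mg/L

2.67 mg/L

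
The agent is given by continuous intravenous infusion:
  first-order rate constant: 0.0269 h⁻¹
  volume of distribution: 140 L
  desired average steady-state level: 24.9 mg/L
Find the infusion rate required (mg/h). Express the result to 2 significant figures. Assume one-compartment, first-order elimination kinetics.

CL = k × Vd = 0.02690 × 140 = 3.766 L/h
At steady state, infusion rate R₀ = Css × CL = 24.9 × 3.766 = 93.77 mg/h

94 mg/h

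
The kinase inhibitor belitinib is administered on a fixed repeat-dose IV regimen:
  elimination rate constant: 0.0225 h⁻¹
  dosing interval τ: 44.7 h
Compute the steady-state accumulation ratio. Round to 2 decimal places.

1.58

e^(−kτ) = e^(−0.02250 × 44.7) = 0.3658
Accumulation ratio R = 1 / (1 − e^(−kτ)) = 1 / (1 − 0.3658) = 1.577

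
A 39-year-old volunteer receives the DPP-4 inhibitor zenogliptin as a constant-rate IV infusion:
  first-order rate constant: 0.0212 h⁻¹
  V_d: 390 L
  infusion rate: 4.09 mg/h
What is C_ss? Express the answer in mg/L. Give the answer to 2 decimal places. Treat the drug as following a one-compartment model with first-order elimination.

CL = k × Vd = 0.02120 × 390 = 8.268 L/h
At steady state Css = R₀ / CL = 4.09 / 8.268 = 0.4947 mg/L

0.49 mg/L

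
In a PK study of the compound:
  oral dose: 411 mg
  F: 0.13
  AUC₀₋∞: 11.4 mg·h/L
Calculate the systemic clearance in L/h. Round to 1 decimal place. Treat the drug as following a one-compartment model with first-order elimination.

CL = F·Dose / AUC = 0.13 × 411 / 11.4 = 4.687 L/h

4.7 L/h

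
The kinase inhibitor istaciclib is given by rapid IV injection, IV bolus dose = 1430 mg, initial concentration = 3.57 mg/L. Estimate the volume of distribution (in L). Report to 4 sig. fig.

400.6 L

Vd = Dose / C₀ = 1430 / 3.57 = 400.6 L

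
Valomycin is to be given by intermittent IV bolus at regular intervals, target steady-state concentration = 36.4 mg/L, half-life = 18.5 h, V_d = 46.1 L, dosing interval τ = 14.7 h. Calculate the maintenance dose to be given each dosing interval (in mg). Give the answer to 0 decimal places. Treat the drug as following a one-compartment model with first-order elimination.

k = ln2 / t½ = 0.693147 / 18.5 = 0.03747 h⁻¹
CL = k × Vd = 0.03747 × 46.1 = 1.727 L/h
At steady state, Dose/τ = Css × CL.
Dose = Css × CL × τ = 36.4 × 1.727 × 14.7 = 924.1 mg

924 mg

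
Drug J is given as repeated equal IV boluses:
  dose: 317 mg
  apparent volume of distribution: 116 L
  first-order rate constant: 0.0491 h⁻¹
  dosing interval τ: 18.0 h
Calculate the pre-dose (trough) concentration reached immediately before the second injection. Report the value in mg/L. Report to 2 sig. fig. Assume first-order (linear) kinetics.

1.1 mg/L

C₀ per dose = Dose / Vd = 317 / 116 = 2.733 mg/L
Fraction remaining after one interval: r = e^(−kτ) = e^(−0.04910 × 18.0) = 0.4132
Before dose 2, 1 dose has been given (aged 1τ).
C_trough = C₀ × r = 2.733 × 0.4132 = 1.129 mg/L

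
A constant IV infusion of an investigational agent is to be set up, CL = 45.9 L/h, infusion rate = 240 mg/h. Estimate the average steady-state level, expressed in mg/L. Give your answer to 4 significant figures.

5.229 mg/L

At steady state Css = R₀ / CL = 240 / 45.90 = 5.229 mg/L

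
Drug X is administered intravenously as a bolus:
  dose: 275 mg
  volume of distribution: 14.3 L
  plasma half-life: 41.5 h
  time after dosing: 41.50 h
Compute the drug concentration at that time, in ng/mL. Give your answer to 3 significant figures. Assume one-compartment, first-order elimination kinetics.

9620 ng/mL

C₀ = Dose / Vd = 275.0 / 14.3 = 19.23 mg/L
k = ln2 / t½ = 0.693147 / 41.5 = 0.01670 h⁻¹
t / t½ = 41.50 / 41.5 = 1 half-lives
C = C₀ × (1/2)^1 = 19.23 × 0.5000 = 9.615 mg/L
Convert: 9.615 mg/L × 1000 = 9615 ng/mL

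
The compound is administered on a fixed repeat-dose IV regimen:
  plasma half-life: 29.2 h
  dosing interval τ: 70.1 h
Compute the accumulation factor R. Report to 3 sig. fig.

k = ln2 / t½ = 0.693147 / 29.2 = 0.02374 h⁻¹
e^(−kτ) = e^(−0.02374 × 70.1) = 0.1893
Accumulation ratio R = 1 / (1 − e^(−kτ)) = 1 / (1 − 0.1893) = 1.234

1.23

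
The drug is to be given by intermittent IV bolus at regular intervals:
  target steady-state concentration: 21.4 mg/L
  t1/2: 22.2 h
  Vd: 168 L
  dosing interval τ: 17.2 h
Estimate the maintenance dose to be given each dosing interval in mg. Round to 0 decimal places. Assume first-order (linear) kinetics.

k = ln2 / t½ = 0.693147 / 22.2 = 0.03122 h⁻¹
CL = k × Vd = 0.03122 × 168 = 5.245 L/h
At steady state, Dose/τ = Css × CL.
Dose = Css × CL × τ = 21.4 × 5.245 × 17.2 = 1931 mg

1931 mg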